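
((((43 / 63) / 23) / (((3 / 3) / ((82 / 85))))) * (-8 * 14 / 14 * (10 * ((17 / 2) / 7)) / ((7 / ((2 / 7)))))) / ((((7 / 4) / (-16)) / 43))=155256832 / 3479049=44.63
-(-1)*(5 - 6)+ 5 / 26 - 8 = -229 / 26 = -8.81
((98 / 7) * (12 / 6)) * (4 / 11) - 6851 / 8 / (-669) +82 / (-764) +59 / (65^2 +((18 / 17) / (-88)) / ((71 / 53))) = 11.37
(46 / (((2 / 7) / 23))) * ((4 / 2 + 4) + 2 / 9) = 207368 / 9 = 23040.89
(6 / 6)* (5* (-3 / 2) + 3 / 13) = -7.27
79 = 79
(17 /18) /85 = 1 /90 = 0.01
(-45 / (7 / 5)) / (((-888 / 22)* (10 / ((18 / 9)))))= 165 / 1036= 0.16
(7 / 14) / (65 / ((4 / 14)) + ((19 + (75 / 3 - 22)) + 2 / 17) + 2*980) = 17 / 75127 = 0.00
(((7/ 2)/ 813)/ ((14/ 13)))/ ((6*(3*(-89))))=-13/ 5209704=-0.00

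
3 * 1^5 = 3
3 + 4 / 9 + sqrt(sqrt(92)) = sqrt(2)*23^(1 / 4) + 31 / 9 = 6.54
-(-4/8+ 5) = -9/2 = -4.50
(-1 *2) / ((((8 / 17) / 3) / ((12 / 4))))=-153 / 4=-38.25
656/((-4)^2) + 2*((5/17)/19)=13253/323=41.03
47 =47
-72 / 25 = -2.88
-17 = -17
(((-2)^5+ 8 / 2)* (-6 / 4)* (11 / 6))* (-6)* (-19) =8778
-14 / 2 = -7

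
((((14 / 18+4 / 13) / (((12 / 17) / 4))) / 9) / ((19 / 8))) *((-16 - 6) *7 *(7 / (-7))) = 2659888 / 60021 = 44.32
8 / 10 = 4 / 5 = 0.80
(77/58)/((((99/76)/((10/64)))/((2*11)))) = 7315/2088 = 3.50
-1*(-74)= 74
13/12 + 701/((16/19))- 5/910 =3640795/4368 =833.52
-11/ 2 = -5.50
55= 55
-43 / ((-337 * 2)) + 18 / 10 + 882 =2978621 / 3370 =883.86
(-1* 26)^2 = 676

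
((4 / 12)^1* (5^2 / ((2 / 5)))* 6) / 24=125 / 24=5.21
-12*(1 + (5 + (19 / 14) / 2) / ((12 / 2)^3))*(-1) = 2069 / 168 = 12.32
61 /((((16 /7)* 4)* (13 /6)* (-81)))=-427 /11232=-0.04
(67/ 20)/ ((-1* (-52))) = 67/ 1040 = 0.06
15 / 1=15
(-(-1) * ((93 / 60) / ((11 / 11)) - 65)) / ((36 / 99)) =-13959 / 80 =-174.49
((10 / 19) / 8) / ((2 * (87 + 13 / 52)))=5 / 13262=0.00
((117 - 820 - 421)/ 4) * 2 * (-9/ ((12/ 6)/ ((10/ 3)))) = 8430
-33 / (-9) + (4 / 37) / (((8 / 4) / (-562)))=-2965 / 111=-26.71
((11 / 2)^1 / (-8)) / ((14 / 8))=-11 / 28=-0.39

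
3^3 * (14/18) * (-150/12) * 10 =-2625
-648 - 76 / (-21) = -13532 / 21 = -644.38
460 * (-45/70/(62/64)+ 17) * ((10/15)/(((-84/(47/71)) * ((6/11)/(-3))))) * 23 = 4847663425/970641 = 4994.29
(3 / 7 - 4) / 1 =-25 / 7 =-3.57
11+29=40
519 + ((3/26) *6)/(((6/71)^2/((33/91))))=2622261/4732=554.15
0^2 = 0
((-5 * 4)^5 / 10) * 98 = -31360000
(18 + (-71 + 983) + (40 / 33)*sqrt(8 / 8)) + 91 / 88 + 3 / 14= 1723187 / 1848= 932.46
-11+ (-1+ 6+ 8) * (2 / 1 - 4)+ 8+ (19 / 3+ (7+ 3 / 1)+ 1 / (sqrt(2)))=-38 / 3+ sqrt(2) / 2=-11.96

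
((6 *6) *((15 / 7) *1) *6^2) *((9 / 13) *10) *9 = 15746400 / 91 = 173037.36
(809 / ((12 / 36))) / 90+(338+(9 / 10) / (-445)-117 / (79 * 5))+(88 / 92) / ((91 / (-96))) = 401367648698 / 1103691225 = 363.66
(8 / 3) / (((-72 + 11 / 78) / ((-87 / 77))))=18096 / 431585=0.04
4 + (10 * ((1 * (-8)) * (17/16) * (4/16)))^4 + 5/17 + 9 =887468481/4352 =203921.99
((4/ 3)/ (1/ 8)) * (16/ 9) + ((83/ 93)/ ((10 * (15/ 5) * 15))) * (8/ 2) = 132322/ 6975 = 18.97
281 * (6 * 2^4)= 26976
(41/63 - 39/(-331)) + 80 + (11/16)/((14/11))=7751005/95328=81.31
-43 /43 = -1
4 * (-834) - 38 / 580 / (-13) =-12576701 / 3770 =-3335.99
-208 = -208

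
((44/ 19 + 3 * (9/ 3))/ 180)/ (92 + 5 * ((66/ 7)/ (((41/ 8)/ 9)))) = 12341/ 34312176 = 0.00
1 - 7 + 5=-1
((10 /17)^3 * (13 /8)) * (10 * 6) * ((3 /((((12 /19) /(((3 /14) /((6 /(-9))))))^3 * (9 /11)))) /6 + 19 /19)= 62973031875 /3451205632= 18.25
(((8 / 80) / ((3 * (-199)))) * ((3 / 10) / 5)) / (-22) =0.00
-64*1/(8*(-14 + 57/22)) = 176/251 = 0.70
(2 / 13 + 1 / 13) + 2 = 2.23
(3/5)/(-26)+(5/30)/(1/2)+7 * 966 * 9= 23734741/390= 60858.31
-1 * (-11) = 11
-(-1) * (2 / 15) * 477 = 318 / 5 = 63.60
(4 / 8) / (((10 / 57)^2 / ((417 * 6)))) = 40644.99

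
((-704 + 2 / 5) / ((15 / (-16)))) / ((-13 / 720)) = -2701824 / 65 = -41566.52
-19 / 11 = -1.73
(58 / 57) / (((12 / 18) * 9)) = 29 / 171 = 0.17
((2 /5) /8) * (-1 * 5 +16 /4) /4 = -1 /80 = -0.01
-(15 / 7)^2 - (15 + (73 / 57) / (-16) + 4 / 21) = -293485 / 14896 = -19.70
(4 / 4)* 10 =10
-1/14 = -0.07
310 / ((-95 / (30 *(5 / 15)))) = -620 / 19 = -32.63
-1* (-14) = 14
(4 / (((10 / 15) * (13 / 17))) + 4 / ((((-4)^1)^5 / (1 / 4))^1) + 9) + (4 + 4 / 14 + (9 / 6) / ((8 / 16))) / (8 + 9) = 1609637 / 93184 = 17.27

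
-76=-76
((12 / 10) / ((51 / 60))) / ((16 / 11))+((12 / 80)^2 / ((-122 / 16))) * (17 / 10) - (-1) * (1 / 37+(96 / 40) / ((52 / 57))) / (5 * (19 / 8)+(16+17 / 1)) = 1.02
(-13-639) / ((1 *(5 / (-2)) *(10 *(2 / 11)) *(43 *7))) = 3586 / 7525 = 0.48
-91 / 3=-30.33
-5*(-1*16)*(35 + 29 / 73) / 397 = 206720 / 28981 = 7.13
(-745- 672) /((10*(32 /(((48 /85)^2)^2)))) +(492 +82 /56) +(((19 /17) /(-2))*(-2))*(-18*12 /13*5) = 38017569295753 /95005137500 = 400.16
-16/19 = -0.84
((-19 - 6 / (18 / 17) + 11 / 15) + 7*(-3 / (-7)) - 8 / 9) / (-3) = 982 / 135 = 7.27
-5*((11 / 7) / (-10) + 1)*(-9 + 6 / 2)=177 / 7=25.29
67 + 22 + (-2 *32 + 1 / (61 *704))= 1073601 / 42944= 25.00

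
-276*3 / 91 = -828 / 91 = -9.10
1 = 1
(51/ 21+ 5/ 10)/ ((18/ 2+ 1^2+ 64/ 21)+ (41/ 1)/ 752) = 46248/ 206909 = 0.22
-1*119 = -119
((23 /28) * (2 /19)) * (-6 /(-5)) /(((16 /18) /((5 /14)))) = 621 /14896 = 0.04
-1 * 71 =-71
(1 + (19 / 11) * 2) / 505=49 / 5555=0.01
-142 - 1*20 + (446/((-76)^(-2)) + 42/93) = 79853968/31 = 2575934.45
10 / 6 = 5 / 3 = 1.67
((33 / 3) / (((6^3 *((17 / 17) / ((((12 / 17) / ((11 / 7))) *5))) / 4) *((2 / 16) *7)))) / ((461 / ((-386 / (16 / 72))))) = -15440 / 7837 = -1.97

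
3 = 3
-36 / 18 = -2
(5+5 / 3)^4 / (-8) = -20000 / 81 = -246.91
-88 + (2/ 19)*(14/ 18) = -15034/ 171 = -87.92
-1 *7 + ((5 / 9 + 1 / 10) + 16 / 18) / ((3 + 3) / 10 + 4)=-2759 / 414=-6.66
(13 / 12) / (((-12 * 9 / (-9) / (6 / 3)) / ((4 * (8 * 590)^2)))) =144809600 / 9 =16089955.56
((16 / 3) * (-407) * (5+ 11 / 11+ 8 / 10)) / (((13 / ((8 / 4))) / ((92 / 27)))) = -40739072 / 5265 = -7737.72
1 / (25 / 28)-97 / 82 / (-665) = 305853 / 272650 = 1.12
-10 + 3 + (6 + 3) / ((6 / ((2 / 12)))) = -27 / 4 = -6.75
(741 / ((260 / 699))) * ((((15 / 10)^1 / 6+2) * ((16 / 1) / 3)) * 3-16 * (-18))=3227283 / 5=645456.60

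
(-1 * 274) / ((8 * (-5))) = 137 / 20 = 6.85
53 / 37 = 1.43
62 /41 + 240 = 9902 /41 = 241.51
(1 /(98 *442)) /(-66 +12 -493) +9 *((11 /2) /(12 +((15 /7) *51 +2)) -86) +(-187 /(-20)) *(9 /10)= -782315733096823 /1022389713800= -765.18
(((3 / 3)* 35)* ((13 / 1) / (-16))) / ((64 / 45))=-20475 / 1024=-20.00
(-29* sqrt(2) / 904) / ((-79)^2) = -29* sqrt(2) / 5641864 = -0.00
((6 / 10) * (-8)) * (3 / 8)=-9 / 5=-1.80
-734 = -734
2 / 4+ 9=19 / 2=9.50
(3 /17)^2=9 /289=0.03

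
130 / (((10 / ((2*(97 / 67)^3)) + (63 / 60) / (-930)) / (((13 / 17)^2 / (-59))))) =-124318840022000 / 158868673391739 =-0.78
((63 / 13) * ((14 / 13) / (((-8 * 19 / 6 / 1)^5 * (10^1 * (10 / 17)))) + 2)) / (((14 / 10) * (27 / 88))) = 36258012558713 / 1606889207040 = 22.56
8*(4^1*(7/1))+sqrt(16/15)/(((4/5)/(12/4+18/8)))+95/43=7*sqrt(15)/4+9727/43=232.99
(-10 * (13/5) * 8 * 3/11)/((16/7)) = -273/11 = -24.82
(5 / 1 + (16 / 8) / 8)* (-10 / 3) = -35 / 2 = -17.50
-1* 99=-99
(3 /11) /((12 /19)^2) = 361 /528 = 0.68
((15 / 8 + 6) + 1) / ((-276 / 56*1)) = -497 / 276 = -1.80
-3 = -3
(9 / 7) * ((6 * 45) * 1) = 2430 / 7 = 347.14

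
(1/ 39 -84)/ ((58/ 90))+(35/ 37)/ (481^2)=-32348271110/ 248250353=-130.31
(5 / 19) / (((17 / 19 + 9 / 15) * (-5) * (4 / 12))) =-15 / 142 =-0.11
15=15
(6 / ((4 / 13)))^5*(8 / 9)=10024911 / 4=2506227.75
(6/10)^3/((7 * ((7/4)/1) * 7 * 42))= 18/300125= 0.00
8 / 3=2.67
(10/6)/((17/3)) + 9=158/17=9.29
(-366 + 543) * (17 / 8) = 3009 / 8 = 376.12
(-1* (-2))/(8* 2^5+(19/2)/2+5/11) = 88/11493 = 0.01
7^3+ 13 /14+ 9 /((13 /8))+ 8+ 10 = 66879 /182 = 367.47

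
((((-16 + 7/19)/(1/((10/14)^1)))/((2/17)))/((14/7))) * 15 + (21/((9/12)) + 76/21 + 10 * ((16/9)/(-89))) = -289929907/426132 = -680.38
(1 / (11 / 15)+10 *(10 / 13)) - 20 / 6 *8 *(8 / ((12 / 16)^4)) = -23114435 / 34749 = -665.18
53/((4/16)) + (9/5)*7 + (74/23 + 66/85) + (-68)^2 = 9486821/1955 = 4852.59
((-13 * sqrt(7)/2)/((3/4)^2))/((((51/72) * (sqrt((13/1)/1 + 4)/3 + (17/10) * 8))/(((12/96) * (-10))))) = -26000 * sqrt(119)/700247 + 62400 * sqrt(7)/41191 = 3.60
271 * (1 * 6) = 1626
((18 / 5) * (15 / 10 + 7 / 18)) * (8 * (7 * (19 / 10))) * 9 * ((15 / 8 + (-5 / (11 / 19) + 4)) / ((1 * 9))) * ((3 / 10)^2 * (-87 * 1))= 15643.57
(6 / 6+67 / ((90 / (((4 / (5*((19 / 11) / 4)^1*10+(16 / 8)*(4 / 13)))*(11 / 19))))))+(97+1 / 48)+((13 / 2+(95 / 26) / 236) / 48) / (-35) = 73212738462719 / 746348383872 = 98.09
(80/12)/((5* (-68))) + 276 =14075/51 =275.98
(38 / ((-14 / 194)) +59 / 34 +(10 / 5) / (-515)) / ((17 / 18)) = -578966769 / 1041845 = -555.71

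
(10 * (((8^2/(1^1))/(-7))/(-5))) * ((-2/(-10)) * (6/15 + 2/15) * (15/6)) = 512/105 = 4.88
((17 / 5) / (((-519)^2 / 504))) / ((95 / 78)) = 74256 / 14216275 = 0.01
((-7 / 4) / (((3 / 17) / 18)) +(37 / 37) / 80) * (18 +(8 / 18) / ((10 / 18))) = -671113 / 200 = -3355.56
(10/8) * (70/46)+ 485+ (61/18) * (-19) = 349841/828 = 422.51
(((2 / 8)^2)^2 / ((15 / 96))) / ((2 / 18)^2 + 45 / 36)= 0.02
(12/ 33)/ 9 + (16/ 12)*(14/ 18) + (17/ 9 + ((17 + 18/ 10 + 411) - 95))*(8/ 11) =365224/ 1485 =245.94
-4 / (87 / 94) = -376 / 87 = -4.32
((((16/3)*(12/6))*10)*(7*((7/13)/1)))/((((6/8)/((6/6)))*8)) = 7840/117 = 67.01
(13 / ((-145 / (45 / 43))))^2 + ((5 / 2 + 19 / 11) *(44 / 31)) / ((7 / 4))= 37416039 / 10885063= 3.44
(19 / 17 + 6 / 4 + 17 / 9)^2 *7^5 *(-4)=-31960880287 / 23409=-1365324.46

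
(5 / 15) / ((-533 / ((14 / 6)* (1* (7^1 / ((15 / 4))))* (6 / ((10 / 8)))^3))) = -100352 / 333125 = -0.30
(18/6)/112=0.03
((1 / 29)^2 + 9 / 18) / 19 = 843 / 31958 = 0.03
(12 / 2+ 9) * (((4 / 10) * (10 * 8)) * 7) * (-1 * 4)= -13440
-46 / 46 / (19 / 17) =-17 / 19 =-0.89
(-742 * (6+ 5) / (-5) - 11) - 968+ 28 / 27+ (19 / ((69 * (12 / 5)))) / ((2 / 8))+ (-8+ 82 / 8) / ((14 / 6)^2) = 398808097 / 608580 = 655.31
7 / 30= 0.23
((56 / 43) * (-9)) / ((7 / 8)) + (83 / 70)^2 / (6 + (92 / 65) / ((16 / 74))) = -456482489 / 34365170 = -13.28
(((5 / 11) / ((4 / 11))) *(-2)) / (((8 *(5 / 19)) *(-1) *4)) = 19 / 64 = 0.30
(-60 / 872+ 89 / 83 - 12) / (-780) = 198971 / 14113320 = 0.01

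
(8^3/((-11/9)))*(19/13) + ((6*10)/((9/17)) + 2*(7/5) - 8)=-504.12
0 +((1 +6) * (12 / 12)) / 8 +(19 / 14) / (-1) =-27 / 56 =-0.48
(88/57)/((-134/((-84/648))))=154/103113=0.00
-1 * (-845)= 845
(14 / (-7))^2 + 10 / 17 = 78 / 17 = 4.59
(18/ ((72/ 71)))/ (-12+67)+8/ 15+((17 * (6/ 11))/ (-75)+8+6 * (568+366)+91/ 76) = 175996699/ 31350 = 5613.93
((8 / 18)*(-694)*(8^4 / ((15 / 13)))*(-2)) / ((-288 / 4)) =-36954112 / 1215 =-30414.91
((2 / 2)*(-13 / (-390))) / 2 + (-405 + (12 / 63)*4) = -56591 / 140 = -404.22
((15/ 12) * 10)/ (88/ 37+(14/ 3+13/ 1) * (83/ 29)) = 80475/ 340838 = 0.24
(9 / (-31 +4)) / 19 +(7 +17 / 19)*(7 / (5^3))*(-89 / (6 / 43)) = -80372 / 285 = -282.01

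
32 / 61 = 0.52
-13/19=-0.68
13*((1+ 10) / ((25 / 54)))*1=7722 / 25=308.88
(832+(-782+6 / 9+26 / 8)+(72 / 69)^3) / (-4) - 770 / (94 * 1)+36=385525873 / 27448752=14.05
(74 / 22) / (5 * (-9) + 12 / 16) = -148 / 1947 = -0.08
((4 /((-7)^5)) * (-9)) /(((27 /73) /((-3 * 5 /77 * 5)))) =-0.01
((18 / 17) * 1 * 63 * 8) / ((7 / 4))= 5184 / 17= 304.94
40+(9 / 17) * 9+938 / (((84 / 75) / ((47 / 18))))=1365721 / 612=2231.57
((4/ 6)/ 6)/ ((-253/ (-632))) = 632/ 2277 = 0.28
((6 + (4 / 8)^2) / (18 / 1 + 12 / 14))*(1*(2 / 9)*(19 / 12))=3325 / 28512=0.12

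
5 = 5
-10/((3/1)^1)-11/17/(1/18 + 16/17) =-3644/915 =-3.98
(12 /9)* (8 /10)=16 /15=1.07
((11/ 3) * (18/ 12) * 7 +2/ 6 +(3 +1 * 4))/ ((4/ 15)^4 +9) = 4640625/ 911762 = 5.09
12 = 12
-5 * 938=-4690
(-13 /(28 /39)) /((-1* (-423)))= -169 /3948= -0.04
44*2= 88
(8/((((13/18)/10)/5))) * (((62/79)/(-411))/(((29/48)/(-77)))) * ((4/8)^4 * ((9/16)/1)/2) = 9667350/4080271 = 2.37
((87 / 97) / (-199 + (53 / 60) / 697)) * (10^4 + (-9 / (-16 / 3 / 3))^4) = -635260277320785 / 13225923690496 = -48.03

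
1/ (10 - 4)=1/ 6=0.17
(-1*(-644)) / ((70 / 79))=3634 / 5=726.80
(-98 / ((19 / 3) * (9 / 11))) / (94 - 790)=539 / 19836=0.03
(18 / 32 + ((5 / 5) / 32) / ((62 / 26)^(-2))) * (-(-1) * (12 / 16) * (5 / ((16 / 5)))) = 0.87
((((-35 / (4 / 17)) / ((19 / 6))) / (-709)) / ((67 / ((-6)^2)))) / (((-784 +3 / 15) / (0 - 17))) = 2731050 / 3537120883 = 0.00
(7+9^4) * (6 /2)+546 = 20250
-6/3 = -2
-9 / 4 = -2.25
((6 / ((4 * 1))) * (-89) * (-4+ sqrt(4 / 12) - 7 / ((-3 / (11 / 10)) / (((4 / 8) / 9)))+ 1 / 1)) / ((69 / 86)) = 5905061 / 12420 - 3827 * sqrt(3) / 69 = 379.38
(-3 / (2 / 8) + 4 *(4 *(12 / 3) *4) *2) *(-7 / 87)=-3500 / 87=-40.23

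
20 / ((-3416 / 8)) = -0.05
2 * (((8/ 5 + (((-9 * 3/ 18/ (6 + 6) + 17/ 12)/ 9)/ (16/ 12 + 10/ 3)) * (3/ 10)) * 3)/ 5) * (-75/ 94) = -16221/ 10528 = -1.54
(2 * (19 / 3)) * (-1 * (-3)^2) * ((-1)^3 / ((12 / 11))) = 209 / 2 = 104.50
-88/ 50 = -44/ 25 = -1.76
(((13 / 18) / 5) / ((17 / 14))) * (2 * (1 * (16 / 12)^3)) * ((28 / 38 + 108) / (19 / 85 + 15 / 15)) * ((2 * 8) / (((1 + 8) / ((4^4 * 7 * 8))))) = 53075771392 / 41553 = 1277303.00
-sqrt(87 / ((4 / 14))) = -sqrt(1218) / 2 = -17.45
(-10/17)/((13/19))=-0.86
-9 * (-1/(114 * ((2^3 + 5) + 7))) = 0.00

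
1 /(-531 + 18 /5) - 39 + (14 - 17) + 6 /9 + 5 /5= -106364 /2637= -40.34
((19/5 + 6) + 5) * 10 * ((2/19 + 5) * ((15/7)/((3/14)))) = 143560/19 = 7555.79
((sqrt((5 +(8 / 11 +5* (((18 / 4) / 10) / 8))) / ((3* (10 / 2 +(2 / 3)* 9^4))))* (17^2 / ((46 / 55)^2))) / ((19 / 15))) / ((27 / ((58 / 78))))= 397375* sqrt(67918290) / 17046817632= 0.19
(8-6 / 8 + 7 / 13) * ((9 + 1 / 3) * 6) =5670 / 13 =436.15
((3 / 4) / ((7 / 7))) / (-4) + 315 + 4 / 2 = 5069 / 16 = 316.81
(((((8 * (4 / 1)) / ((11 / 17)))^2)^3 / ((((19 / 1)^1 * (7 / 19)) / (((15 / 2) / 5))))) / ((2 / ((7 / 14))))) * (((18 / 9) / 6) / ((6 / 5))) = 8099224176558080 / 37202781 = 217704804.83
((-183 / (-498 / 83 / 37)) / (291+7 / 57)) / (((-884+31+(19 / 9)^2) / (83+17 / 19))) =-0.38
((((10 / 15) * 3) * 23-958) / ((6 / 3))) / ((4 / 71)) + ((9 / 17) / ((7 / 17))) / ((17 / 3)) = -963159 / 119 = -8093.77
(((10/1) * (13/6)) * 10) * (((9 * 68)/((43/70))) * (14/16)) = 8121750/43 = 188877.91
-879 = -879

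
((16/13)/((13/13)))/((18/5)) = 40/117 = 0.34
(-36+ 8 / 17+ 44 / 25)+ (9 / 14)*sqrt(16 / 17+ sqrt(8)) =-14352 / 425+ 9*sqrt(272+ 578*sqrt(2)) / 238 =-32.52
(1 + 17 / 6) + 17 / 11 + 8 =883 / 66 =13.38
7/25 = 0.28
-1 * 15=-15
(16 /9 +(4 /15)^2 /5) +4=724 /125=5.79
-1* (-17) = 17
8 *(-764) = -6112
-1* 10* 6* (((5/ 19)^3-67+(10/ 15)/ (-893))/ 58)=647800700/ 9348817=69.29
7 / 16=0.44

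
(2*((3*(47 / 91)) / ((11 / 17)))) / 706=2397 / 353353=0.01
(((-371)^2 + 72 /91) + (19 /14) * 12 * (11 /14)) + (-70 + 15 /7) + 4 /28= 87642838 /637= 137586.87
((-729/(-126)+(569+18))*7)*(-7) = -58093/2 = -29046.50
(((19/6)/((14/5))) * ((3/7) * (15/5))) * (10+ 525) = 152475/196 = 777.93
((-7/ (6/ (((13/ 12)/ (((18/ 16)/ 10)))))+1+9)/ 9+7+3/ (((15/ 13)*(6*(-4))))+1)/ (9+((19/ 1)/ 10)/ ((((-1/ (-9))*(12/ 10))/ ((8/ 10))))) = 226121/ 594864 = 0.38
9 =9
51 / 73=0.70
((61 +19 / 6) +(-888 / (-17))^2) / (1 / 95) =460040255 / 1734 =265305.80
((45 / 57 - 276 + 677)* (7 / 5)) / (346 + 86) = 26719 / 20520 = 1.30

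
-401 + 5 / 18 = -7213 / 18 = -400.72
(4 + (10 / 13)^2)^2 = 602176 / 28561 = 21.08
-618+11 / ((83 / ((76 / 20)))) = -256261 / 415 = -617.50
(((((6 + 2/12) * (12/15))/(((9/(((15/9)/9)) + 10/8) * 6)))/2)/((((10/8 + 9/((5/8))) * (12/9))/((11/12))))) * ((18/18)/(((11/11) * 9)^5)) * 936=0.00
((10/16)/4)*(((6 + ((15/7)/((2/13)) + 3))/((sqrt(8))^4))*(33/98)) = 52965/2809856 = 0.02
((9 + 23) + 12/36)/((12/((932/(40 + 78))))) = 22601/1062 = 21.28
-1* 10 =-10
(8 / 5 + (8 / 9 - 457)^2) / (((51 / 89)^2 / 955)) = 127471485785203 / 210681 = 605045000.67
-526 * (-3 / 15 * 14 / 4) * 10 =3682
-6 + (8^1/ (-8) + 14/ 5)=-21/ 5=-4.20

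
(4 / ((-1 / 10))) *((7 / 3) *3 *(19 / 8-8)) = 1575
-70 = -70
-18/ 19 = -0.95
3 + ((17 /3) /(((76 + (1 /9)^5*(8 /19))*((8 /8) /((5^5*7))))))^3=547493371664166814282959433539 /126180597446940253888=4338966392.15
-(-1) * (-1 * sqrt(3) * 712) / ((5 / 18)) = -12816 * sqrt(3) / 5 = -4439.59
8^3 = 512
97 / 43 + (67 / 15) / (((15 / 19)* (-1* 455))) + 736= 3249839636 / 4402125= 738.24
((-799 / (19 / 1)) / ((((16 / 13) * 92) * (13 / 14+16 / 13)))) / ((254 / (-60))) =4726085 / 116325904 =0.04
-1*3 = -3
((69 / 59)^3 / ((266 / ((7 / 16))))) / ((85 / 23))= 7555707 / 10613986720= 0.00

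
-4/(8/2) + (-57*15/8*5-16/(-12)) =-12817/24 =-534.04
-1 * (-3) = 3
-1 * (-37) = 37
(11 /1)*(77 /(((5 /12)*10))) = 5082 /25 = 203.28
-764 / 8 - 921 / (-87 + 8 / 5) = -72347 / 854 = -84.72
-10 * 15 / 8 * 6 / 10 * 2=-45 / 2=-22.50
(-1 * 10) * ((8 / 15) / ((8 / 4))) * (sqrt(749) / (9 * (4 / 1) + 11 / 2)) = -16 * sqrt(749) / 249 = -1.76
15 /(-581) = -15 /581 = -0.03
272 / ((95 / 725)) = 39440 / 19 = 2075.79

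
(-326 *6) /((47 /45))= -88020 /47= -1872.77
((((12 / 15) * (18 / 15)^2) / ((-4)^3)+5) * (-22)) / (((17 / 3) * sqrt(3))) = -27401 * sqrt(3) / 4250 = -11.17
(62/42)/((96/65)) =2015/2016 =1.00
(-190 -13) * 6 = -1218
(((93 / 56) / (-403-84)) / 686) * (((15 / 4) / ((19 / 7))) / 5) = -279 / 203121856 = -0.00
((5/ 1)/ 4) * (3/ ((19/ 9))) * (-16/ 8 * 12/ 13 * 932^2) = -703585440/ 247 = -2848524.05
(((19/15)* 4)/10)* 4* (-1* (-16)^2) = -38912/75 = -518.83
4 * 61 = 244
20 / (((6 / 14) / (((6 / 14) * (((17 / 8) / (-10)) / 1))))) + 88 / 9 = 199 / 36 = 5.53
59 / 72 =0.82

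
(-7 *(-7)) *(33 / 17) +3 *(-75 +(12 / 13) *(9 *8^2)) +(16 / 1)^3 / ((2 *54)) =8969120 / 5967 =1503.12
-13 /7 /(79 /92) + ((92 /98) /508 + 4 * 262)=1028304561 /983234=1045.84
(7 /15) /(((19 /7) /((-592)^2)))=17172736 /285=60255.21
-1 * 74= -74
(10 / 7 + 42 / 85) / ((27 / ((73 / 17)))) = 83512 / 273105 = 0.31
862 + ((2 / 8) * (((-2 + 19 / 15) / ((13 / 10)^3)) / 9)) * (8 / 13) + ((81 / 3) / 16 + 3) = 10693425049 / 12338352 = 866.68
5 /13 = 0.38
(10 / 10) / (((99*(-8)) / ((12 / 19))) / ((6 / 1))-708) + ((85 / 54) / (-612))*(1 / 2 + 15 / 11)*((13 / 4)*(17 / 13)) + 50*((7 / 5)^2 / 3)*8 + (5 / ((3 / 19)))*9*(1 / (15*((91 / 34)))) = 547383323987 / 2039349312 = 268.41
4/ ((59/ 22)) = 88/ 59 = 1.49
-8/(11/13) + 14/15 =-1406/165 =-8.52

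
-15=-15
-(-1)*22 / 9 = 22 / 9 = 2.44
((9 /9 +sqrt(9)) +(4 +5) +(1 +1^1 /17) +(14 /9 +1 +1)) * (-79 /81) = -212905 /12393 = -17.18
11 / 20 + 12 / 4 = 71 / 20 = 3.55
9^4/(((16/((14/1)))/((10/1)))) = 229635/4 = 57408.75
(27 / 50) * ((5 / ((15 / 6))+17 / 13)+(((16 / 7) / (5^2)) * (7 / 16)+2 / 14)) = 214407 / 113750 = 1.88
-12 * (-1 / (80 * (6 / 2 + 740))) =0.00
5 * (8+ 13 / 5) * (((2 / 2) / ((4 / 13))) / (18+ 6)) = 689 / 96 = 7.18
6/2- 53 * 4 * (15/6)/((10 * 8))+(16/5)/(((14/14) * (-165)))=-24053/6600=-3.64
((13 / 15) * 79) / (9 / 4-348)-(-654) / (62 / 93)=20346737 / 20745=980.80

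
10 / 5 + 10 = 12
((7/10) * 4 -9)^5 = -28629151/3125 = -9161.33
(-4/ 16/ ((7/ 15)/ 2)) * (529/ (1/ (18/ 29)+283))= -71415/ 35861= -1.99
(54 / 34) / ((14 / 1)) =27 / 238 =0.11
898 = 898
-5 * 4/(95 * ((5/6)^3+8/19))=-864/4103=-0.21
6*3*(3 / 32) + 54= 891 / 16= 55.69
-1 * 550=-550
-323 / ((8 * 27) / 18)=-323 / 12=-26.92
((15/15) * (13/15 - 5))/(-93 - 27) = 31/900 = 0.03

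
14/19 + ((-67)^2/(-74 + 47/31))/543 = 14437673/23182299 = 0.62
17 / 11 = 1.55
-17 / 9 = -1.89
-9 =-9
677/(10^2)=677/100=6.77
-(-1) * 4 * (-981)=-3924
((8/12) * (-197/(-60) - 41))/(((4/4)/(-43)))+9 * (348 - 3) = 4186.21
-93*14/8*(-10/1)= 3255/2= 1627.50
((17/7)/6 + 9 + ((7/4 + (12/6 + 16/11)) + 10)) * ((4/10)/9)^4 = 90956/947244375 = 0.00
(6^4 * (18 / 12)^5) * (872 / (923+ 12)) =8581788 / 935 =9178.38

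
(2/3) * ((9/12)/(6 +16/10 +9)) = 5/166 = 0.03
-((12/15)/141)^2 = -16/497025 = -0.00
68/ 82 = 34/ 41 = 0.83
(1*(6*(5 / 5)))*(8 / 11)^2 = 384 / 121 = 3.17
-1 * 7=-7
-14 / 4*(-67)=469 / 2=234.50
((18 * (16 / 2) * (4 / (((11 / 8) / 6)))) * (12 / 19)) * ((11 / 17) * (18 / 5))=5971968 / 1615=3697.81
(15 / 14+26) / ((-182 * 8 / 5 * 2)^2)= 9475 / 118716416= 0.00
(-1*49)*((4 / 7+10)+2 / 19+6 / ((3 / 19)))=-45318 / 19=-2385.16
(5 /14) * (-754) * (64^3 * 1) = -494141440 /7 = -70591634.29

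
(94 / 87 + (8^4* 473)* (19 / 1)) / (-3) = -12270251.03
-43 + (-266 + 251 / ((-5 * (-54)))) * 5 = -1368.35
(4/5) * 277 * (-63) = -69804/5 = -13960.80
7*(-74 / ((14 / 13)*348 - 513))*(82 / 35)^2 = 20.57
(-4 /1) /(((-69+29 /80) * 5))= 64 /5491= 0.01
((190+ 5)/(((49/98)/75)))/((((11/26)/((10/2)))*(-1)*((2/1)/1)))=-172840.91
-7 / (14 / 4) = -2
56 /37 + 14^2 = 7308 /37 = 197.51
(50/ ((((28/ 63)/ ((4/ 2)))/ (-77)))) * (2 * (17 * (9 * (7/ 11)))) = -3373650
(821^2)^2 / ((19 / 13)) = 5906306505853 / 19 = 310858237150.16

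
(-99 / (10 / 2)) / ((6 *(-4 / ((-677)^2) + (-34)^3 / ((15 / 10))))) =0.00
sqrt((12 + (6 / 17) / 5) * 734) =6 * sqrt(1778115) / 85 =94.13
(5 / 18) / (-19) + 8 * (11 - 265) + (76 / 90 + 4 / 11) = -12733157 / 6270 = -2030.81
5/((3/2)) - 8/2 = -2/3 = -0.67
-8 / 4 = -2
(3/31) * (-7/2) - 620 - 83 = -703.34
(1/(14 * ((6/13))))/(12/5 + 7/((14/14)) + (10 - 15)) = 65/1848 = 0.04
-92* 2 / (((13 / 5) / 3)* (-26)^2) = -690 / 2197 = -0.31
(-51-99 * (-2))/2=147/2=73.50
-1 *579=-579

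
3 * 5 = 15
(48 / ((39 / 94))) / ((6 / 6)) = 1504 / 13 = 115.69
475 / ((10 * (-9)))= -95 / 18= -5.28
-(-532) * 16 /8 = 1064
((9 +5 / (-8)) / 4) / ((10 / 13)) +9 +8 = 6311 / 320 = 19.72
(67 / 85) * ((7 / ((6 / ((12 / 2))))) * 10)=938 / 17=55.18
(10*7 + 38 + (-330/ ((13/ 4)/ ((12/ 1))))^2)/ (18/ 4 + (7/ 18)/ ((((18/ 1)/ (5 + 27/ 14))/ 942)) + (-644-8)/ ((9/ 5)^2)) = -81299328048/ 3051295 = -26644.20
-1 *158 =-158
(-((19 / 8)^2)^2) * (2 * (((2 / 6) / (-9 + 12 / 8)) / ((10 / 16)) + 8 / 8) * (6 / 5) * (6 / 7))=-27237089 / 448000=-60.80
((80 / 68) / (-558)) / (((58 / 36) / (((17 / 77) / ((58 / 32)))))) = -320 / 2007467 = -0.00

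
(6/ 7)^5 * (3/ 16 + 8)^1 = 63666/ 16807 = 3.79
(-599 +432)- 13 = -180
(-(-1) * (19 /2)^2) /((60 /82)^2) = 168.57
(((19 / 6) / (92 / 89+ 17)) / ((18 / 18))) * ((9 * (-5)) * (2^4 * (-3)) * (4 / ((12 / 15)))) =202920 / 107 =1896.45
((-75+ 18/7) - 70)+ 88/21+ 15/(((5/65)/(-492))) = -2017643/21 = -96078.24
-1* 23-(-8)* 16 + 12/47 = 4947/47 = 105.26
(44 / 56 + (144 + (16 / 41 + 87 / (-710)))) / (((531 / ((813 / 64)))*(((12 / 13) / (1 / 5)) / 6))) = 1084699993 / 240448600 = 4.51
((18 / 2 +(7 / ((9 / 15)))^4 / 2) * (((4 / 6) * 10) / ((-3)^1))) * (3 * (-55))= 826145650 / 243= 3399776.34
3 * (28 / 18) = 14 / 3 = 4.67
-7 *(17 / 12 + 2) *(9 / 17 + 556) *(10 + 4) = -19007149 / 102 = -186344.60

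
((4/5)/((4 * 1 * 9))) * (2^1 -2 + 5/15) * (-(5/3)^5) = -625/6561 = -0.10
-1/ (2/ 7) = -7/ 2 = -3.50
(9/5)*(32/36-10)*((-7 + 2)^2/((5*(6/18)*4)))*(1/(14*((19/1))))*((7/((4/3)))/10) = -369/3040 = -0.12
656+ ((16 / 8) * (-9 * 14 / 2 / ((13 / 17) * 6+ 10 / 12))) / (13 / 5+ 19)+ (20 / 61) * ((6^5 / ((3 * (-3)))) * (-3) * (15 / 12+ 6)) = 32847439 / 4819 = 6816.24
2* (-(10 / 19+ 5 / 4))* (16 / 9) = -120 / 19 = -6.32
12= 12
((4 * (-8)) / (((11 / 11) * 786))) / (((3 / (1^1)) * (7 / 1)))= -0.00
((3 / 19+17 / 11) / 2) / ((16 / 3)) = 0.16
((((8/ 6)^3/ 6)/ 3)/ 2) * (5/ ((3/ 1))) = 80/ 729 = 0.11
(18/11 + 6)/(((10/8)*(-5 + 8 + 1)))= 84/55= 1.53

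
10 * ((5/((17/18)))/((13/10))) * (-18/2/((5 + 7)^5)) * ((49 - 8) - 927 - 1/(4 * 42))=18606125/14257152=1.31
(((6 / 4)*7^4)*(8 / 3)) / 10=4802 / 5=960.40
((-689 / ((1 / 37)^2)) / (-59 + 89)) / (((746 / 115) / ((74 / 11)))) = -802698091 / 24618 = -32606.15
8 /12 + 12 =38 /3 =12.67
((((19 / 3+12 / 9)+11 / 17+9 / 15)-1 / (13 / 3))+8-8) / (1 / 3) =28784 / 1105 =26.05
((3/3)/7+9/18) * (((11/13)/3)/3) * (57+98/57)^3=412439092153/33705126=12236.69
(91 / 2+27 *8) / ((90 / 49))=25627 / 180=142.37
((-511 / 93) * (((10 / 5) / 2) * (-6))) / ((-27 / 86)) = -87892 / 837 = -105.01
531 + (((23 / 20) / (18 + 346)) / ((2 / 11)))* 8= 966673 / 1820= 531.14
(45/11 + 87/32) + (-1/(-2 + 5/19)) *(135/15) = 4221/352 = 11.99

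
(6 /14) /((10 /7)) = 3 /10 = 0.30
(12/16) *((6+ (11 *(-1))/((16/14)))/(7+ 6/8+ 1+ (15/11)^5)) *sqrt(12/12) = -0.20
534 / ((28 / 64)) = 1220.57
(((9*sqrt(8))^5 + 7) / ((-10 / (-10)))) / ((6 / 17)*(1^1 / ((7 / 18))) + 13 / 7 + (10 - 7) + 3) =119 / 149 + 128490624*sqrt(2) / 149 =1219552.36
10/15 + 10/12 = 3/2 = 1.50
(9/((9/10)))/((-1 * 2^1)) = -5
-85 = -85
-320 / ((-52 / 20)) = 1600 / 13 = 123.08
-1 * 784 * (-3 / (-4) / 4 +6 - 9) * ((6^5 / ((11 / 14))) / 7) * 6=205752960 / 11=18704814.55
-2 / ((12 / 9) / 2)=-3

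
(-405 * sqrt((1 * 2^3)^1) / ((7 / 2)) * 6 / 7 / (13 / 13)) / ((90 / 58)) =-6264 * sqrt(2) / 49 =-180.79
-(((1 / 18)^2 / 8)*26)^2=-169 / 1679616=-0.00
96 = 96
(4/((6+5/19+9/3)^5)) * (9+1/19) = 5603803/10554638336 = 0.00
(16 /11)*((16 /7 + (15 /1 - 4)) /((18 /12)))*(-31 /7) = -30752 /539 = -57.05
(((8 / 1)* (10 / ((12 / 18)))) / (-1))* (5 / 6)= -100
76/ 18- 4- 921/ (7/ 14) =-16576/ 9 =-1841.78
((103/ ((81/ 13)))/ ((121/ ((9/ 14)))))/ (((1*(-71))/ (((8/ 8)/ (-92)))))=1339/ 99586872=0.00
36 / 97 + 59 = 5759 / 97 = 59.37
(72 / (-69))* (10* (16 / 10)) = -384 / 23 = -16.70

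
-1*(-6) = 6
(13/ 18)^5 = 371293/ 1889568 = 0.20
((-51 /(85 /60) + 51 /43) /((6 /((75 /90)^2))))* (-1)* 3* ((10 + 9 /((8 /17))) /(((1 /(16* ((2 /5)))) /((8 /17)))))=2325340 /2193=1060.35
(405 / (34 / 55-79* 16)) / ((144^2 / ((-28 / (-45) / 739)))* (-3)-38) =51975 / 11978970086212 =0.00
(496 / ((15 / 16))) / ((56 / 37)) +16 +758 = 117974 / 105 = 1123.56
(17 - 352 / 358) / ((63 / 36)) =11468 / 1253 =9.15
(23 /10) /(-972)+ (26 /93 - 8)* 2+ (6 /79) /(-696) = -10660907053 /690324120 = -15.44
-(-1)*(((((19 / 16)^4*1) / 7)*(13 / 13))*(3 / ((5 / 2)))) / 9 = 130321 / 3440640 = 0.04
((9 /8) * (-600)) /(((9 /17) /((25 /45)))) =-708.33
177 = 177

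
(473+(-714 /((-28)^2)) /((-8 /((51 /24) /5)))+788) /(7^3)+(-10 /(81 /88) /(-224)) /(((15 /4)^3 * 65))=16062146026757 /4368821184000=3.68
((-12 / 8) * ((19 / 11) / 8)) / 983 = -57 / 173008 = -0.00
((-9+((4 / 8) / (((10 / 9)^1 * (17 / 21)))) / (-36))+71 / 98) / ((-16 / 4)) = 552509 / 266560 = 2.07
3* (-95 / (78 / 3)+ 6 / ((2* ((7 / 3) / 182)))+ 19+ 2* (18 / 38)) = 750.88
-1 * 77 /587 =-77 /587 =-0.13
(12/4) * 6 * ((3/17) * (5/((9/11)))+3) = 1248/17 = 73.41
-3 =-3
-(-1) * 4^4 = 256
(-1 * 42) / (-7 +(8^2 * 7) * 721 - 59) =-21 / 161471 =-0.00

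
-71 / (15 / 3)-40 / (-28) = -447 / 35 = -12.77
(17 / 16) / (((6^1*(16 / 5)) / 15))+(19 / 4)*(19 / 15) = 52583 / 7680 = 6.85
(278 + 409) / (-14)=-687 / 14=-49.07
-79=-79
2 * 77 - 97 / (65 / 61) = 4093 / 65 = 62.97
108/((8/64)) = 864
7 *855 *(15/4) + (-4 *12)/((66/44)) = 89647/4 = 22411.75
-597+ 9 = -588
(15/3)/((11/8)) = 40/11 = 3.64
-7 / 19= -0.37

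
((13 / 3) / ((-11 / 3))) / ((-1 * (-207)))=-13 / 2277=-0.01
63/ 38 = 1.66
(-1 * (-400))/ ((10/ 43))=1720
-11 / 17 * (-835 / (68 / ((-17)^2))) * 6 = 27555 / 2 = 13777.50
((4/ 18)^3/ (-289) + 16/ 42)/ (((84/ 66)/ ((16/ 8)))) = 0.60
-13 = -13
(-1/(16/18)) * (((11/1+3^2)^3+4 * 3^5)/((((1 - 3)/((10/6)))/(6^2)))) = 302805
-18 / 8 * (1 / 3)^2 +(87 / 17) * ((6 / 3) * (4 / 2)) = 1375 / 68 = 20.22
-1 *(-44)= 44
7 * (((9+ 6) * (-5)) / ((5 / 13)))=-1365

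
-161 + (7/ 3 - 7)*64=-1379/ 3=-459.67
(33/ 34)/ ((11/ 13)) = 39/ 34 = 1.15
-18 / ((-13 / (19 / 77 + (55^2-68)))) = 4094.65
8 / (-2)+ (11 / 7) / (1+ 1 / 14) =-38 / 15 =-2.53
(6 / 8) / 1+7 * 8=227 / 4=56.75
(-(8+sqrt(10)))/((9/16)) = -128/9- 16 * sqrt(10)/9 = -19.84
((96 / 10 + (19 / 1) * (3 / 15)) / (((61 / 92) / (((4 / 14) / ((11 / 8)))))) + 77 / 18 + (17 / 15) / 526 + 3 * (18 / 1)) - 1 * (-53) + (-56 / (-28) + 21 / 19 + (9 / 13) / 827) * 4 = 1452361289369566 / 11355108419655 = 127.90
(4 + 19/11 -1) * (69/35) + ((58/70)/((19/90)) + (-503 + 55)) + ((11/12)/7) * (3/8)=-101756121/234080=-434.71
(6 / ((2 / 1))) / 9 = 1 / 3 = 0.33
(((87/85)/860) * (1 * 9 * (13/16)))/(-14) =-10179/16374400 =-0.00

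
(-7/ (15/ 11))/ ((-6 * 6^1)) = 77/ 540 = 0.14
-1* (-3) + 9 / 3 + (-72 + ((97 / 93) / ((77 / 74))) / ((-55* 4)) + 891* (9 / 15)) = 369117317 / 787710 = 468.60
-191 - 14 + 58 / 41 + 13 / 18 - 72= -202849 / 738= -274.86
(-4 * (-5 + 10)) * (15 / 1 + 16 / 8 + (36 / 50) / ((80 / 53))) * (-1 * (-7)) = -122339 / 50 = -2446.78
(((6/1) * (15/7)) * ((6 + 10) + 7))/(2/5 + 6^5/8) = 5175/17017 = 0.30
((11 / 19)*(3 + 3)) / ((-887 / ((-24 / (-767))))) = -1584 / 12926251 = -0.00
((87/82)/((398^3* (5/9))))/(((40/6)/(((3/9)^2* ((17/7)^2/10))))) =75429/253313974256000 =0.00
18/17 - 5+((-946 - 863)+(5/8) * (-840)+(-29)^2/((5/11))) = -41458/85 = -487.74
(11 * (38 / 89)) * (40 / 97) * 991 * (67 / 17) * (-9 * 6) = -408477.21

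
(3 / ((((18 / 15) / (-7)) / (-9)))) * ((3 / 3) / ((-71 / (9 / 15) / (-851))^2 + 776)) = 293301405 / 1445127374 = 0.20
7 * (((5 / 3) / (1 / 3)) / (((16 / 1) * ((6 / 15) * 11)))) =175 / 352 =0.50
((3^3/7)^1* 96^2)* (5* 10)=1777371.43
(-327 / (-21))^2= 11881 / 49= 242.47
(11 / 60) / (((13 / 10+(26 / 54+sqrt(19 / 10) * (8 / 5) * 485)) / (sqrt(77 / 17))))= -47619 * sqrt(1309) / 2835843657566+1037124 * sqrt(248710) / 1417921828783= 0.00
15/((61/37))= 555/61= 9.10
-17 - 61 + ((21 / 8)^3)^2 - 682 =-113463319 / 262144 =-432.83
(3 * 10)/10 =3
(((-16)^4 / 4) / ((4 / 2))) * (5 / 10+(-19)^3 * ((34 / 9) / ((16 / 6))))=-79596885.33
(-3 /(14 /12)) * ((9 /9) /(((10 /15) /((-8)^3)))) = 13824 /7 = 1974.86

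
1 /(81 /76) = 76 /81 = 0.94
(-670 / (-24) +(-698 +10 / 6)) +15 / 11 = -88051 / 132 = -667.05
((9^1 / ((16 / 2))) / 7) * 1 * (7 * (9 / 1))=81 / 8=10.12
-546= -546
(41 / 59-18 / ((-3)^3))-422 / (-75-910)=312079 / 174345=1.79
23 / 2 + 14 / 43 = 1017 / 86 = 11.83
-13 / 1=-13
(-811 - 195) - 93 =-1099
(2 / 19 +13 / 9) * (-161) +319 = 11884 / 171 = 69.50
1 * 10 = 10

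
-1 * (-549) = 549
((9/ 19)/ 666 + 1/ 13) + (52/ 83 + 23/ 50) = 22076088/ 18963425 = 1.16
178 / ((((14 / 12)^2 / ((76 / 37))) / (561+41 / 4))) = 278203320 / 1813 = 153449.16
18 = 18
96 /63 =32 /21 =1.52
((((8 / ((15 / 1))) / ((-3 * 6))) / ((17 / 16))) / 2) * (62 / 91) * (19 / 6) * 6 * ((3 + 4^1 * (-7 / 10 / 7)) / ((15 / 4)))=-150784 / 1204875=-0.13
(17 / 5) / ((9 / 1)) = 17 / 45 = 0.38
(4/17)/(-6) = -2/51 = -0.04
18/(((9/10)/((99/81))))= 220/9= 24.44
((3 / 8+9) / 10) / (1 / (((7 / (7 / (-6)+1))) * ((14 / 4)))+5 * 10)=2205 / 117584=0.02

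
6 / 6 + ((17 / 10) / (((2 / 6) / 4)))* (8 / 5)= 841 / 25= 33.64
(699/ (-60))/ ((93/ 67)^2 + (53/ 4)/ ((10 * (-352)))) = -736339648/ 121540003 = -6.06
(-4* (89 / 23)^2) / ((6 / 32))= -506944 / 1587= -319.44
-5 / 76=-0.07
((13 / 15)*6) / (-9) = -26 / 45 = -0.58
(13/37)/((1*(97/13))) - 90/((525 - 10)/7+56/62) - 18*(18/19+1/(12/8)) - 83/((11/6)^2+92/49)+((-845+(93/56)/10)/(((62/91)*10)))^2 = 128025241012335297362179357/8351343711373099520000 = 15329.90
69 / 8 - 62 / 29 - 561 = -128647 / 232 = -554.51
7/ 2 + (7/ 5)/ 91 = 457/ 130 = 3.52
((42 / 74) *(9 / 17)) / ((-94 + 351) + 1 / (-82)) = 15498 / 13254917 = 0.00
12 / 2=6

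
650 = 650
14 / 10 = 7 / 5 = 1.40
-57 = -57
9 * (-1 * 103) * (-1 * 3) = 2781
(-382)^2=145924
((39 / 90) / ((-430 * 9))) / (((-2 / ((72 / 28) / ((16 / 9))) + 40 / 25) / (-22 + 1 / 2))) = 39 / 3520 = 0.01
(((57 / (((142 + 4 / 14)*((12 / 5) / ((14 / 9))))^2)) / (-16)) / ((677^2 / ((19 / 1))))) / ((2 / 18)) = -21669025 / 785669243784192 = -0.00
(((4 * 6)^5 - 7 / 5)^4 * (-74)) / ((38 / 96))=-469703614590634406875070639395488 / 625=-751525783345015051000113000000.00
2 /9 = 0.22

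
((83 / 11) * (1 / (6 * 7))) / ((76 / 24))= 83 / 1463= 0.06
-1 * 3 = -3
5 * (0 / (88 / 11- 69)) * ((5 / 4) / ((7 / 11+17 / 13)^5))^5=0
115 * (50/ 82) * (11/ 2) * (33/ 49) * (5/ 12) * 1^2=1739375/ 16072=108.22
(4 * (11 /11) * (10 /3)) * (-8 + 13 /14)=-660 /7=-94.29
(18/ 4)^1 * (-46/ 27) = -23/ 3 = -7.67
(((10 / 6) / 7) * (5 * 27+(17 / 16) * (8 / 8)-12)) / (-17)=-9925 / 5712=-1.74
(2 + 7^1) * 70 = 630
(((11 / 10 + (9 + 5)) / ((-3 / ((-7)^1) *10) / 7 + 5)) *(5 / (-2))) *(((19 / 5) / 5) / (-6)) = 0.85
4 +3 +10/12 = 47/6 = 7.83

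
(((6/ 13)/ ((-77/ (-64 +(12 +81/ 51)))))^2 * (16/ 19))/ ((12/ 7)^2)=2937796/ 112285459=0.03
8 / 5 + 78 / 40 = 71 / 20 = 3.55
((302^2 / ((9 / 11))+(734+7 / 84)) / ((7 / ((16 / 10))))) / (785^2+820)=8078806 / 194369175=0.04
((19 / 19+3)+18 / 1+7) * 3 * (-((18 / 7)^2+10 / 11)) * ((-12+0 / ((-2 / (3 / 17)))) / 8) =529047 / 539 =981.53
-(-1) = 1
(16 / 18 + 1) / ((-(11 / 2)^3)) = -136 / 11979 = -0.01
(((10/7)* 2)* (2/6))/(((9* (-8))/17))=-85/378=-0.22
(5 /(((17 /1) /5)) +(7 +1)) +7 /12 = 2051 /204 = 10.05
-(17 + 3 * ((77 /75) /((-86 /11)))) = -35703 /2150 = -16.61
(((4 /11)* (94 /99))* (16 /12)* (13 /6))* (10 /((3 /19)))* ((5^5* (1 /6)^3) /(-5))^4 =8856964111328125 /2000122844544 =4428.21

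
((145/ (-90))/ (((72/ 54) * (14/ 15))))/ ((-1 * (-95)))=-29/ 2128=-0.01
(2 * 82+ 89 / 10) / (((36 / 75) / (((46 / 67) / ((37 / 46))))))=4573205 / 14874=307.46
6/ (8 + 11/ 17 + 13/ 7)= 357/ 625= 0.57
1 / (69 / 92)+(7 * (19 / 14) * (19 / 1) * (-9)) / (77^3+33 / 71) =258618971 / 194483256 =1.33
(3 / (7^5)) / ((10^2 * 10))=3 / 16807000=0.00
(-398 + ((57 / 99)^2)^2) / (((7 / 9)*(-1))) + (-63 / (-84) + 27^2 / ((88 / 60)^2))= 785148668 / 922383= 851.22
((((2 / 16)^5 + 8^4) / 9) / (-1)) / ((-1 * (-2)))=-14913081 / 65536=-227.56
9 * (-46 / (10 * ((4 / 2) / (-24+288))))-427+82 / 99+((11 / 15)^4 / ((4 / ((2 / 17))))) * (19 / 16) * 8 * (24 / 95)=-92948166023 / 15778125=-5890.95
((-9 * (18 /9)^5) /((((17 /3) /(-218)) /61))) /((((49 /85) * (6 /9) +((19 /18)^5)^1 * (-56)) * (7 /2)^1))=-27137673285120 /10258942183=-2645.27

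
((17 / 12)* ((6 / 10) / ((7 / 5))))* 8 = 34 / 7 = 4.86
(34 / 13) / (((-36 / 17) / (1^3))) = -289 / 234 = -1.24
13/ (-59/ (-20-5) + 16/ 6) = 75/ 29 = 2.59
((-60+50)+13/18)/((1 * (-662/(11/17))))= 0.01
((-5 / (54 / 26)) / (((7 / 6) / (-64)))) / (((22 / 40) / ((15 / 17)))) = 832000 / 3927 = 211.87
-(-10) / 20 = 1 / 2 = 0.50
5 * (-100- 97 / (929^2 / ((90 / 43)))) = -18555425150 / 37110763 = -500.00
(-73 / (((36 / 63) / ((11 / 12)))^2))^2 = 187330555489 / 5308416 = 35289.35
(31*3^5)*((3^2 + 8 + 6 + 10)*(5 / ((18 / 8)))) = 552420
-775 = -775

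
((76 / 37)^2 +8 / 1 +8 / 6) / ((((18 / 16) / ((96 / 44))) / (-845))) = -273644800 / 12321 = -22209.63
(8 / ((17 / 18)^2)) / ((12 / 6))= 1296 / 289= 4.48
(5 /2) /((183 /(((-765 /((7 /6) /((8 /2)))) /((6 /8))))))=-47.78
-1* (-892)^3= 709732288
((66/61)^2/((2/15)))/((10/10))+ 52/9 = 14.56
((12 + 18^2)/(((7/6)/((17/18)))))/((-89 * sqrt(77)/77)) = -272 * sqrt(77)/89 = -26.82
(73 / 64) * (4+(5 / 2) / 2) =1533 / 256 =5.99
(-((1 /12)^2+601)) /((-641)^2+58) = -86545 /59175216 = -0.00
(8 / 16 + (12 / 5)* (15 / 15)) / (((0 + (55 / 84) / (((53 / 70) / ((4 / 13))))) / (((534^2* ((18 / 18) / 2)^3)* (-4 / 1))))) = -4273276527 / 2750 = -1553918.74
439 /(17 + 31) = 439 /48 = 9.15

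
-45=-45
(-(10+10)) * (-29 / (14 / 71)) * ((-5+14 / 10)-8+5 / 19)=-4435086 / 133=-33346.51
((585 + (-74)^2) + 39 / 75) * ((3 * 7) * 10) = 6364596 / 5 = 1272919.20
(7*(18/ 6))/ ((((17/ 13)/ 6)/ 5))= 8190/ 17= 481.76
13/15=0.87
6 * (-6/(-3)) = 12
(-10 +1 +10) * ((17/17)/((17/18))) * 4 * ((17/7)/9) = 8/7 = 1.14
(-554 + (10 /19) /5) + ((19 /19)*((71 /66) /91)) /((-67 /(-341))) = -384947149 /695058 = -553.83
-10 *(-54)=540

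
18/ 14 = 9/ 7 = 1.29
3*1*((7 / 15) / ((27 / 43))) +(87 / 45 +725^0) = 697 / 135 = 5.16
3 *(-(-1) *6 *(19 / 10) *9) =1539 / 5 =307.80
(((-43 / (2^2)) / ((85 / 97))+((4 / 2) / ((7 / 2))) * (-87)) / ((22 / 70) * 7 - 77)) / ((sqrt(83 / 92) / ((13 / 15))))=0.76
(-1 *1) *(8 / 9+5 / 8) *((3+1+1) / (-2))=545 / 144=3.78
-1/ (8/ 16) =-2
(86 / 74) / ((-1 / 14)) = -602 / 37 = -16.27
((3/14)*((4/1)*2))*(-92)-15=-1209/7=-172.71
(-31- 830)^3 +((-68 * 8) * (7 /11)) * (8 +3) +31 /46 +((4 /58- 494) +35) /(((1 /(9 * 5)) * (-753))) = -638281160.90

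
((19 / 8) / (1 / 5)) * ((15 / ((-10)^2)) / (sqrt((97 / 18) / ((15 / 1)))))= 2.97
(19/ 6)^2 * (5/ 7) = 1805/ 252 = 7.16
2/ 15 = 0.13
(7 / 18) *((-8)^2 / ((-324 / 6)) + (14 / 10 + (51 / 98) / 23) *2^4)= 1641404 / 195615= 8.39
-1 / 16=-0.06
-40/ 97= -0.41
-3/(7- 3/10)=-30/67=-0.45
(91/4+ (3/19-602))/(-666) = 44011/50616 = 0.87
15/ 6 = 5/ 2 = 2.50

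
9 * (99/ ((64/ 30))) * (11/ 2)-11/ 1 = 146311/ 64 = 2286.11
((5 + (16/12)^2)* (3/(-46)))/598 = -61/82524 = -0.00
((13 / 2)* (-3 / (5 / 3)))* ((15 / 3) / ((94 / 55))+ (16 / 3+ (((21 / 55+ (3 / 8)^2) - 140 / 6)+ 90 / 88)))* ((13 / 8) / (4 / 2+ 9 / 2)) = 261879579 / 6617600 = 39.57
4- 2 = 2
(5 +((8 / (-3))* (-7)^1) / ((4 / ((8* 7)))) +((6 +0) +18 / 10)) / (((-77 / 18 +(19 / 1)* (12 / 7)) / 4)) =690816 / 17825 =38.76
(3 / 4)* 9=27 / 4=6.75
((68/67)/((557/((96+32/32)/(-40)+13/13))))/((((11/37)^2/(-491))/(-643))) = -418812552993/45155990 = -9274.80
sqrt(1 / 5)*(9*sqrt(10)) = 9*sqrt(2) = 12.73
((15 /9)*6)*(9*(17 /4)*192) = 73440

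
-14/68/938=-1/4556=-0.00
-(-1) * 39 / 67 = 39 / 67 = 0.58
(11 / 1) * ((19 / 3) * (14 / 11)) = 266 / 3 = 88.67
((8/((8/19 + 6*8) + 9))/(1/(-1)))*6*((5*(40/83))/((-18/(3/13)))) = 30400/1177189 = 0.03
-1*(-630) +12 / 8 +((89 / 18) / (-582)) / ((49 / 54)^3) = 14413037115 / 22823906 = 631.49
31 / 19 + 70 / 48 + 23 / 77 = 118981 / 35112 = 3.39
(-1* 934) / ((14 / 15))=-7005 / 7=-1000.71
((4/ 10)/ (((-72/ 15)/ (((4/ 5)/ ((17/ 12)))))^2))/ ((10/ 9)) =36/ 7225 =0.00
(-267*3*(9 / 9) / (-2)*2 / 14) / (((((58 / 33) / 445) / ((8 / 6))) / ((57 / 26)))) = 223491015 / 5278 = 42343.88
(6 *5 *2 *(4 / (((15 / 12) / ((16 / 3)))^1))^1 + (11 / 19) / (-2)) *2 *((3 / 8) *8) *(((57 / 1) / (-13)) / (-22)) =350109 / 286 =1224.16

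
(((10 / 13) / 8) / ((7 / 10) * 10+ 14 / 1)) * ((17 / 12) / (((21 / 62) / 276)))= 60605 / 11466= 5.29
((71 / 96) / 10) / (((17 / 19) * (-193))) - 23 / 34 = -2132069 / 3149760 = -0.68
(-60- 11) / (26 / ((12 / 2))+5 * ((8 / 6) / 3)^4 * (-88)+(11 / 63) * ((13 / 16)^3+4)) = 13356306432 / 2265439409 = 5.90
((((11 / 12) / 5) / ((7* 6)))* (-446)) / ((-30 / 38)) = 46607 / 18900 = 2.47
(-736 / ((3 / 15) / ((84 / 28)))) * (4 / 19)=-44160 / 19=-2324.21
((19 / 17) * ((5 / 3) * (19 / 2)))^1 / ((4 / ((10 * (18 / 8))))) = 27075 / 272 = 99.54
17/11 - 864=-9487/11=-862.45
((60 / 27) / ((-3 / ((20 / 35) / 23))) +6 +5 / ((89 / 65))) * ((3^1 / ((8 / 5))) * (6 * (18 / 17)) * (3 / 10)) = 34.42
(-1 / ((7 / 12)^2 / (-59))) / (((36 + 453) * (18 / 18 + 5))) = 0.06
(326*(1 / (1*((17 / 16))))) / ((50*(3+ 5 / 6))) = 15648 / 9775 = 1.60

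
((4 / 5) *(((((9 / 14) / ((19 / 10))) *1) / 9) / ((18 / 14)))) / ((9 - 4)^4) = 4 / 106875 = 0.00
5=5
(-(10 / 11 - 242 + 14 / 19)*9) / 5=452106 / 1045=432.64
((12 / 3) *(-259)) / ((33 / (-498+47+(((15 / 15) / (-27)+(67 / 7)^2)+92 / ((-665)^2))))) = 635150360668 / 56288925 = 11283.75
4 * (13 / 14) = 26 / 7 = 3.71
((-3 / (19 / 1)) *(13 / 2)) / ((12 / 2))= -13 / 76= -0.17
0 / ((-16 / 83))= 0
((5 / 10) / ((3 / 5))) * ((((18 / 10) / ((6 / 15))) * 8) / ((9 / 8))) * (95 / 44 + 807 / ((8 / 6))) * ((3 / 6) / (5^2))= 53452 / 165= 323.95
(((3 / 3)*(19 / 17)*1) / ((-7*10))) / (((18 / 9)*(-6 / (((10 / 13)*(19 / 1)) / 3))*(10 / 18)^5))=2368521 / 19337500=0.12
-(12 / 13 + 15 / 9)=-101 / 39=-2.59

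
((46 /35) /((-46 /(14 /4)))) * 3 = -3 /10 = -0.30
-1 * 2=-2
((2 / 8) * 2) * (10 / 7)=5 / 7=0.71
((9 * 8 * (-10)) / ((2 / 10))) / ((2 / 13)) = -23400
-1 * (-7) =7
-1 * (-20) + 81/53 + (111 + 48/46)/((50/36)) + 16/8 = 104.20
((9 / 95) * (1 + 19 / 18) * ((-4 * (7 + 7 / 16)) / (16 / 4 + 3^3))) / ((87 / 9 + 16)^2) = -5661 / 19955320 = -0.00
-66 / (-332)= 33 / 166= 0.20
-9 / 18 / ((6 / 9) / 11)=-33 / 4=-8.25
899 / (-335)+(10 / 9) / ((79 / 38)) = -511889 / 238185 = -2.15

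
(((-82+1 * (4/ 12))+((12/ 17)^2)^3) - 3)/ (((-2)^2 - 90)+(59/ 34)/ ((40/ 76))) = 1.02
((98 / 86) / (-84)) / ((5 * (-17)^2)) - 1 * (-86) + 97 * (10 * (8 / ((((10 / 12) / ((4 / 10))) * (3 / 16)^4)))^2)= 42411911008496907083 / 4529641500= 9363193755.73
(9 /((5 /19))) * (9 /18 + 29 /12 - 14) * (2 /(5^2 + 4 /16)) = -15162 /505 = -30.02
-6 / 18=-0.33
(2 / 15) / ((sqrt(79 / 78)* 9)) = 2* sqrt(6162) / 10665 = 0.01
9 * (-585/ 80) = -1053/ 16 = -65.81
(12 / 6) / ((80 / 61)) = 61 / 40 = 1.52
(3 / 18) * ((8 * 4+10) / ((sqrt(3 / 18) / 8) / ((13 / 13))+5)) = 13440 / 9599 - 56 * sqrt(6) / 9599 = 1.39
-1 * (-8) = 8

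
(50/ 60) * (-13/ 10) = -13/ 12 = -1.08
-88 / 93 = -0.95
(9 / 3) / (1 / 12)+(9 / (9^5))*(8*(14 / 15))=3543052 / 98415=36.00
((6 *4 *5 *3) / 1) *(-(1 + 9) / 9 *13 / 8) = -650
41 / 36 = 1.14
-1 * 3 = -3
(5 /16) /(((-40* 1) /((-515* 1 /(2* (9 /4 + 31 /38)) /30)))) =1957 /89472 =0.02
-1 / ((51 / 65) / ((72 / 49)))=-1560 / 833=-1.87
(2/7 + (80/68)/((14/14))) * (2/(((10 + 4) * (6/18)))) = 0.63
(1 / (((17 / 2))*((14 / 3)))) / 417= 1 / 16541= 0.00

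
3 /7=0.43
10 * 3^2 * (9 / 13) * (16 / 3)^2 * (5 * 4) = 460800 / 13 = 35446.15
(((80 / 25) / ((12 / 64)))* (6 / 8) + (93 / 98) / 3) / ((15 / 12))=12854 / 1225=10.49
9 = 9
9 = 9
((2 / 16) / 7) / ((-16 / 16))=-1 / 56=-0.02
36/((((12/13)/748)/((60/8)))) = 218790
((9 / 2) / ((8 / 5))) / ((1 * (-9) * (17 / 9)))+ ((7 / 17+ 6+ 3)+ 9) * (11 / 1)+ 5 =56403 / 272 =207.36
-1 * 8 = -8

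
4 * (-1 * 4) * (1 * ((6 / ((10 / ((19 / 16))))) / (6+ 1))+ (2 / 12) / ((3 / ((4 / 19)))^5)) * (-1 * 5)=8.14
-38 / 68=-19 / 34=-0.56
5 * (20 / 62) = 50 / 31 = 1.61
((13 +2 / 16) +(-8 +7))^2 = 9409 / 64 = 147.02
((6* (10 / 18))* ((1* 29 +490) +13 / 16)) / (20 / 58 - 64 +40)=-1205965 / 16464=-73.25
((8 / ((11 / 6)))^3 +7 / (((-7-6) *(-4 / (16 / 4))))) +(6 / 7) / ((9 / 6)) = 10198303 / 121121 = 84.20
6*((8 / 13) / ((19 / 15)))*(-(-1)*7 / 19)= 5040 / 4693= 1.07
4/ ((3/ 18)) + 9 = 33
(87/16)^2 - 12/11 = 80187/2816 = 28.48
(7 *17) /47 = 119 /47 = 2.53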